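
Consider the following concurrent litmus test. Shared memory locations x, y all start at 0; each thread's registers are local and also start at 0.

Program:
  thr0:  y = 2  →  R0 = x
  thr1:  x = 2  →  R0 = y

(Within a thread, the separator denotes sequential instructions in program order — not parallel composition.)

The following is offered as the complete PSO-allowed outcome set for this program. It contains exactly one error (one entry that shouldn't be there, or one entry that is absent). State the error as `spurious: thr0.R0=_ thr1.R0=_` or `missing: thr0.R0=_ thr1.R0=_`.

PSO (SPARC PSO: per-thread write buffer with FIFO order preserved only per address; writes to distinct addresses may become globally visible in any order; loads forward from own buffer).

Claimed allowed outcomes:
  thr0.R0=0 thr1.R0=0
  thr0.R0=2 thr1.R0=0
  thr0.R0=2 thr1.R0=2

outcome vector order: (thr0.R0,thr1.R0)
PSO (4): 00 02 20 22
PSO∖claimed = {02}

missing: thr0.R0=0 thr1.R0=2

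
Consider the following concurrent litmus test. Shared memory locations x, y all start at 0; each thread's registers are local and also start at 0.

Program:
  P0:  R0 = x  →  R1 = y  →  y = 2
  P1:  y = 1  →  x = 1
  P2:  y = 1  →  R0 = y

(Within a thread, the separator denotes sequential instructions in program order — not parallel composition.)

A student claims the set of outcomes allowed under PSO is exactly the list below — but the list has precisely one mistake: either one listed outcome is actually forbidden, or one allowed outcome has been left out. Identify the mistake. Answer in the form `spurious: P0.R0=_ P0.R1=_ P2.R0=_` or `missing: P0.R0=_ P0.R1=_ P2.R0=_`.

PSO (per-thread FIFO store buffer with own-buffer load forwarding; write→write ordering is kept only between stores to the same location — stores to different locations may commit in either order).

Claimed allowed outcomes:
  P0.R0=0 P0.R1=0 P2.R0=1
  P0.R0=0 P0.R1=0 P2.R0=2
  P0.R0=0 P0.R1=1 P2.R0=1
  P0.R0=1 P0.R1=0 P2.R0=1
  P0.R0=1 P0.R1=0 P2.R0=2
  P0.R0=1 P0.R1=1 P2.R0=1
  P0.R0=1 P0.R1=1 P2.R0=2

missing: P0.R0=0 P0.R1=1 P2.R0=2

outcome vector order: (P0.R0,P0.R1,P2.R0)
under PSO → <0 0 1>, <0 0 2>, <0 1 1>, <0 1 2>, <1 0 1>, <1 0 2>, <1 1 1>, <1 1 2>
PSO∖claimed = {<0 1 2>}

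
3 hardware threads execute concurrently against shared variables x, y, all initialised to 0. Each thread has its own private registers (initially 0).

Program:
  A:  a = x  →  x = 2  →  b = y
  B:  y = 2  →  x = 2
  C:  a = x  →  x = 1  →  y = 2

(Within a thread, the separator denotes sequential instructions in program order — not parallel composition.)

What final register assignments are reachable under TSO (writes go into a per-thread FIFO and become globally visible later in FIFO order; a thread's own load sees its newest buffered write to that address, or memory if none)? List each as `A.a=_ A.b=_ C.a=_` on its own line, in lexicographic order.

A.a=0 A.b=0 C.a=0
A.a=0 A.b=0 C.a=2
A.a=0 A.b=2 C.a=0
A.a=0 A.b=2 C.a=2
A.a=1 A.b=0 C.a=0
A.a=1 A.b=2 C.a=0
A.a=1 A.b=2 C.a=2
A.a=2 A.b=2 C.a=0
A.a=2 A.b=2 C.a=2

outcome vector order: (A.a,A.b,C.a)
|TSO outcomes| = 9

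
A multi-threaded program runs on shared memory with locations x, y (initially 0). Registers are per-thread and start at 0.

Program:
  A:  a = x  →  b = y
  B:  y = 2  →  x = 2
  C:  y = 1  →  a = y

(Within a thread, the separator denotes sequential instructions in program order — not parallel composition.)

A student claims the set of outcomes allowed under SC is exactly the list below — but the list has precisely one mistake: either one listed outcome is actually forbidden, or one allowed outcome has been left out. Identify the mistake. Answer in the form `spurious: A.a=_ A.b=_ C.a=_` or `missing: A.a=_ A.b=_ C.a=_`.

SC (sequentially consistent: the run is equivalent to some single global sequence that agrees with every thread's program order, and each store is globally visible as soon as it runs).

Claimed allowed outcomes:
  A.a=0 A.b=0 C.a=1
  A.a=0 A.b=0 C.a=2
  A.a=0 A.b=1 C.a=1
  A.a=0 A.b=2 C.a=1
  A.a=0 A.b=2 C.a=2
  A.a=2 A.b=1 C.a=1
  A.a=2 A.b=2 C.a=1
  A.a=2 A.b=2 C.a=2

missing: A.a=0 A.b=1 C.a=2

outcome vector order: (A.a,A.b,C.a)
[SC] allowed = {0/0/1 0/0/2 0/1/1 0/1/2 0/2/1 0/2/2 2/1/1 2/2/1 2/2/2}
SC∖claimed = {0/1/2}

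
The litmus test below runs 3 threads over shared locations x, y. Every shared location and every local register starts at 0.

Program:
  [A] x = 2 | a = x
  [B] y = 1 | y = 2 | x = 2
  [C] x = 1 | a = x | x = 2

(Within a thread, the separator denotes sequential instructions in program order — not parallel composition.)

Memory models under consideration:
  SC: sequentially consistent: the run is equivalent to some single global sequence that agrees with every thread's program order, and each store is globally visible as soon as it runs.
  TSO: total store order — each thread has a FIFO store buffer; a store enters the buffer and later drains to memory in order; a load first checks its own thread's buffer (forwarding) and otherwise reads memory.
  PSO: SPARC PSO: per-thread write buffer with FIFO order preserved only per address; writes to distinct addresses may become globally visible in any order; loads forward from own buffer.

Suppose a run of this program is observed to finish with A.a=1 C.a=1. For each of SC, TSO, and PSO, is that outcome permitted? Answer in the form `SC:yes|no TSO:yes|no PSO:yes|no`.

SC:yes TSO:yes PSO:yes

outcome vector order: (A.a,C.a)
[SC] allowed = {1/1; 1/2; 2/1; 2/2}
[TSO] allowed = {1/1; 1/2; 2/1; 2/2}
[PSO] allowed = {1/1; 1/2; 2/1; 2/2}
target 1/1 ∈ {SC,TSO,PSO}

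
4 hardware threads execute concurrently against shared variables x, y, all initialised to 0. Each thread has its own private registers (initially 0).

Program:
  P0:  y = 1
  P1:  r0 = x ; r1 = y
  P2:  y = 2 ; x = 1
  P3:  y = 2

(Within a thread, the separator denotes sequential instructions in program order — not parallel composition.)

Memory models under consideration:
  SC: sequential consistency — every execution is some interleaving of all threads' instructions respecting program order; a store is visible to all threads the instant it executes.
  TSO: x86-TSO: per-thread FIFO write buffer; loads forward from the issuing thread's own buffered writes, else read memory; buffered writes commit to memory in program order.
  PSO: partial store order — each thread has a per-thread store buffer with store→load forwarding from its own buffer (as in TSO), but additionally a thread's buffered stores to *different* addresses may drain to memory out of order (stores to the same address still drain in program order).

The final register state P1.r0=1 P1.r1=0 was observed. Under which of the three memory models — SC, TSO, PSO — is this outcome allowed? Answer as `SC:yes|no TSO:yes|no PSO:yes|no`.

SC:no TSO:no PSO:yes

outcome vector order: (P1.r0,P1.r1)
under SC → <0 0> <0 1> <0 2> <1 1> <1 2>
under TSO → <0 0> <0 1> <0 2> <1 1> <1 2>
under PSO → <0 0> <0 1> <0 2> <1 0> <1 1> <1 2>
target <1 0> ∈ {PSO}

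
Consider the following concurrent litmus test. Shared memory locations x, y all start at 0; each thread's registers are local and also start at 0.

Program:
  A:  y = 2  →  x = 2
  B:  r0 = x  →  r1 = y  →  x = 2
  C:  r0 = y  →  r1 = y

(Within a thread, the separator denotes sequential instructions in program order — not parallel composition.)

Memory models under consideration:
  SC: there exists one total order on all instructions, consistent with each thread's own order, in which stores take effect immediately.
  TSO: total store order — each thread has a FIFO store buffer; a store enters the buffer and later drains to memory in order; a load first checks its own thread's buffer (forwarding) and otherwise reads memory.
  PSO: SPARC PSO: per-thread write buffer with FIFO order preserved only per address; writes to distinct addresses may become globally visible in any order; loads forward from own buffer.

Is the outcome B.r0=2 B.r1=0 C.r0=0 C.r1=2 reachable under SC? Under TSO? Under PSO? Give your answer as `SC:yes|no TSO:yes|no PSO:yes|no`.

SC:no TSO:no PSO:yes

outcome vector order: (B.r0,B.r1,C.r0,C.r1)
[SC] allowed = {0000, 0002, 0022, 0200, 0202, 0222, 2200, 2202, 2222}
[TSO] allowed = {0000, 0002, 0022, 0200, 0202, 0222, 2200, 2202, 2222}
[PSO] allowed = {0000, 0002, 0022, 0200, 0202, 0222, 2000, 2002, 2022, 2200, 2202, 2222}
target 2002 ∈ {PSO}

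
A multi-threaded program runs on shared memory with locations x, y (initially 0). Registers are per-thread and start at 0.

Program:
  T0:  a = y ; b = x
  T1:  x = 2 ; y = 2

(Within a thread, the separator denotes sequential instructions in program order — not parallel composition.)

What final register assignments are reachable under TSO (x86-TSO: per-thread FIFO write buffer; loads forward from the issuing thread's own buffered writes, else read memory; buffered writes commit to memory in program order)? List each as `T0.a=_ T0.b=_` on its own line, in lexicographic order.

outcome vector order: (T0.a,T0.b)
|TSO outcomes| = 3

T0.a=0 T0.b=0
T0.a=0 T0.b=2
T0.a=2 T0.b=2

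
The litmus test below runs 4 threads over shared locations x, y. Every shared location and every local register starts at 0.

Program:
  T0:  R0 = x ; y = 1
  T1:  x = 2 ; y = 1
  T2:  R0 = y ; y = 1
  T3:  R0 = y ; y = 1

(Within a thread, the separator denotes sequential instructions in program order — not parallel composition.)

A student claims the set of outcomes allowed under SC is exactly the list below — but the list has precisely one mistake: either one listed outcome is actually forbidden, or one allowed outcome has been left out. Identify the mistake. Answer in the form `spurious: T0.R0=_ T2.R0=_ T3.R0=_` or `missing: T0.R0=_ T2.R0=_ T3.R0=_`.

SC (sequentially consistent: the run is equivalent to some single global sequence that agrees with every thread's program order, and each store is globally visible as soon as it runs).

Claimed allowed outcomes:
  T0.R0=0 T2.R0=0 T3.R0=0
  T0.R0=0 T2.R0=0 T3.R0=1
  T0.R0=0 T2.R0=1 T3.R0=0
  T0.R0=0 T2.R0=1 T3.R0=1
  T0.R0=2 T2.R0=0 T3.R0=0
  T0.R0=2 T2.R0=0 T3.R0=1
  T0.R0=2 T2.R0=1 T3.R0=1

missing: T0.R0=2 T2.R0=1 T3.R0=0

outcome vector order: (T0.R0,T2.R0,T3.R0)
[SC] allowed = {(0,0,0); (0,0,1); (0,1,0); (0,1,1); (2,0,0); (2,0,1); (2,1,0); (2,1,1)}
SC∖claimed = {(2,1,0)}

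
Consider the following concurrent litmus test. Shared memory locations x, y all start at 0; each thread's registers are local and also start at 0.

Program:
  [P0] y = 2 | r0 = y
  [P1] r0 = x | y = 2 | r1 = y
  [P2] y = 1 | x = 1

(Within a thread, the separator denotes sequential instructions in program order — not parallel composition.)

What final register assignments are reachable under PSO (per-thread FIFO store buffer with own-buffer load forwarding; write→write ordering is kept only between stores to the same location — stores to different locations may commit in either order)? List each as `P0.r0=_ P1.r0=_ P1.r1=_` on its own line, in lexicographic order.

outcome vector order: (P0.r0,P1.r0,P1.r1)
|PSO outcomes| = 8

P0.r0=1 P1.r0=0 P1.r1=1
P0.r0=1 P1.r0=0 P1.r1=2
P0.r0=1 P1.r0=1 P1.r1=1
P0.r0=1 P1.r0=1 P1.r1=2
P0.r0=2 P1.r0=0 P1.r1=1
P0.r0=2 P1.r0=0 P1.r1=2
P0.r0=2 P1.r0=1 P1.r1=1
P0.r0=2 P1.r0=1 P1.r1=2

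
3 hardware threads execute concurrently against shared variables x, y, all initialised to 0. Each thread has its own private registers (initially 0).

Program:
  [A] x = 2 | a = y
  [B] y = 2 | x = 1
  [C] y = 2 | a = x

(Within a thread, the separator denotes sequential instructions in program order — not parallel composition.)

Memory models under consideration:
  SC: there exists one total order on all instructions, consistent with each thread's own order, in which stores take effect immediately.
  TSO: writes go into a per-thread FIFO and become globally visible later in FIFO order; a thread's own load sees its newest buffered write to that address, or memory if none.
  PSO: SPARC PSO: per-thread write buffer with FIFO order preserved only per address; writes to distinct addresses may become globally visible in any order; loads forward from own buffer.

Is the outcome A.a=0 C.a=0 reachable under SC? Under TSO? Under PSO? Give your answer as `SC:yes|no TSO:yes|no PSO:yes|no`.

outcome vector order: (A.a,C.a)
SC: 5 outcomes — {<0 1>; <0 2>; <2 0>; <2 1>; <2 2>}
TSO: 6 outcomes — {<0 0>; <0 1>; <0 2>; <2 0>; <2 1>; <2 2>}
PSO: 6 outcomes — {<0 0>; <0 1>; <0 2>; <2 0>; <2 1>; <2 2>}
target <0 0> ∈ {TSO,PSO}

SC:no TSO:yes PSO:yes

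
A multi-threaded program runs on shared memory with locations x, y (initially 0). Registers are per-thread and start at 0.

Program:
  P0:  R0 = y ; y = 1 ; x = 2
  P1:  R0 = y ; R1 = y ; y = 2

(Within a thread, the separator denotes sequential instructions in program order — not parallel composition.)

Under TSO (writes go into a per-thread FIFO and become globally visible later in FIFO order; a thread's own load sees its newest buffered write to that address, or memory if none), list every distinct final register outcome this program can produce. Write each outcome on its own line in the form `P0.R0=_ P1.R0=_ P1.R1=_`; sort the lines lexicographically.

outcome vector order: (P0.R0,P1.R0,P1.R1)
|TSO outcomes| = 4

P0.R0=0 P1.R0=0 P1.R1=0
P0.R0=0 P1.R0=0 P1.R1=1
P0.R0=0 P1.R0=1 P1.R1=1
P0.R0=2 P1.R0=0 P1.R1=0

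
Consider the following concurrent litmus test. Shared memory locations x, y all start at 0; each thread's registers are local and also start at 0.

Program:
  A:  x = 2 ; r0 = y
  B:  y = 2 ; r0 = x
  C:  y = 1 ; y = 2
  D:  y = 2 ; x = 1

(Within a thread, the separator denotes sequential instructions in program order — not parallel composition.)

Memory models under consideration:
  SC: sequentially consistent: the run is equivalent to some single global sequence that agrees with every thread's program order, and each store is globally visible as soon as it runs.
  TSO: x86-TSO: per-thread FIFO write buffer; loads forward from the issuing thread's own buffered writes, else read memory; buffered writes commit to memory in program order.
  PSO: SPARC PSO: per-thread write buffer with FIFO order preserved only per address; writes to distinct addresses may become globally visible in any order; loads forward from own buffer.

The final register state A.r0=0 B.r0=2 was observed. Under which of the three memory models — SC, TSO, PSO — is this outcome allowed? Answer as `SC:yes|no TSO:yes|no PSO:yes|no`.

SC:yes TSO:yes PSO:yes

outcome vector order: (A.r0,B.r0)
SC: 8 outcomes — {01 02 10 11 12 20 21 22}
TSO: 9 outcomes — {00 01 02 10 11 12 20 21 22}
PSO: 9 outcomes — {00 01 02 10 11 12 20 21 22}
target 02 ∈ {SC,TSO,PSO}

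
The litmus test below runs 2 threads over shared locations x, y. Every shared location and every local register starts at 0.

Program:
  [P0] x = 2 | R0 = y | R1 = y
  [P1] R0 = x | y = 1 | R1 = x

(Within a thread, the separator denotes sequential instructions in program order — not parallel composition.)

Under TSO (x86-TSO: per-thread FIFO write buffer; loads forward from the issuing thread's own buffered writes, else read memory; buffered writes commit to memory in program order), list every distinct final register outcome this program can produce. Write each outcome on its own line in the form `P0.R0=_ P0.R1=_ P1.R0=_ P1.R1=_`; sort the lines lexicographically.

outcome vector order: (P0.R0,P0.R1,P1.R0,P1.R1)
|TSO outcomes| = 9

P0.R0=0 P0.R1=0 P1.R0=0 P1.R1=0
P0.R0=0 P0.R1=0 P1.R0=0 P1.R1=2
P0.R0=0 P0.R1=0 P1.R0=2 P1.R1=2
P0.R0=0 P0.R1=1 P1.R0=0 P1.R1=0
P0.R0=0 P0.R1=1 P1.R0=0 P1.R1=2
P0.R0=0 P0.R1=1 P1.R0=2 P1.R1=2
P0.R0=1 P0.R1=1 P1.R0=0 P1.R1=0
P0.R0=1 P0.R1=1 P1.R0=0 P1.R1=2
P0.R0=1 P0.R1=1 P1.R0=2 P1.R1=2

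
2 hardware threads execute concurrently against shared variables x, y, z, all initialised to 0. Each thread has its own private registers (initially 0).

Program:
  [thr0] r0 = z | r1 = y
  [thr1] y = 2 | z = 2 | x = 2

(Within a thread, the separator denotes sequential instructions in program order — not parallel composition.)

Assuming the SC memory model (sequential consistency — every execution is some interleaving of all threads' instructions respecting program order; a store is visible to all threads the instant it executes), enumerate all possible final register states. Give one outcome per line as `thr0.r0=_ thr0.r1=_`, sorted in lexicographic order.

outcome vector order: (thr0.r0,thr0.r1)
|SC outcomes| = 3

thr0.r0=0 thr0.r1=0
thr0.r0=0 thr0.r1=2
thr0.r0=2 thr0.r1=2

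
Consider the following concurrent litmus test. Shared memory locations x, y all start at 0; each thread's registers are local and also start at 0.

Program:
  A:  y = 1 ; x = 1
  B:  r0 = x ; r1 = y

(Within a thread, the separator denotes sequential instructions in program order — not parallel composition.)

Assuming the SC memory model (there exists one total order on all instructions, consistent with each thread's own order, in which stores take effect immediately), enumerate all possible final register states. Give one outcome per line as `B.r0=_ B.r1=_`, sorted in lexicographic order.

B.r0=0 B.r1=0
B.r0=0 B.r1=1
B.r0=1 B.r1=1

outcome vector order: (B.r0,B.r1)
|SC outcomes| = 3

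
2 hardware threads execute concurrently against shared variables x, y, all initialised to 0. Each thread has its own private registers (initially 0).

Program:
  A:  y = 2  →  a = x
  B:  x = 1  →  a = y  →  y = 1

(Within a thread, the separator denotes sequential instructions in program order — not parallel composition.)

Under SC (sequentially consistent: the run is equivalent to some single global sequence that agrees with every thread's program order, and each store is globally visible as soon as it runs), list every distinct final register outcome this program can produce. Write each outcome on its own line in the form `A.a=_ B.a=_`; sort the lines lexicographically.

A.a=0 B.a=2
A.a=1 B.a=0
A.a=1 B.a=2

outcome vector order: (A.a,B.a)
|SC outcomes| = 3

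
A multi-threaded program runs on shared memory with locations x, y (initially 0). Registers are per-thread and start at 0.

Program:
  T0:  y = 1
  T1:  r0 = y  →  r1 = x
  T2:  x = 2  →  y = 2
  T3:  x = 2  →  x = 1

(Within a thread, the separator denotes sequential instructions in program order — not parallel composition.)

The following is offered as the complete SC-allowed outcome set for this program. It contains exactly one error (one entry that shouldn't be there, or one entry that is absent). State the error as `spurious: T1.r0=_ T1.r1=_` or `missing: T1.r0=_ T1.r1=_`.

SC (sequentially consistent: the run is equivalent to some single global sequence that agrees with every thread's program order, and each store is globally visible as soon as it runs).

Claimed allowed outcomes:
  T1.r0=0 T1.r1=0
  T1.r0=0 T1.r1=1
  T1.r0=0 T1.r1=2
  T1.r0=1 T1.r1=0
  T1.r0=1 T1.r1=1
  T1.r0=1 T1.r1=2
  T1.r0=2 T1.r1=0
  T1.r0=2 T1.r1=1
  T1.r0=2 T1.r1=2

spurious: T1.r0=2 T1.r1=0

outcome vector order: (T1.r0,T1.r1)
under SC → 00, 01, 02, 10, 11, 12, 21, 22
claimed∖SC = {20}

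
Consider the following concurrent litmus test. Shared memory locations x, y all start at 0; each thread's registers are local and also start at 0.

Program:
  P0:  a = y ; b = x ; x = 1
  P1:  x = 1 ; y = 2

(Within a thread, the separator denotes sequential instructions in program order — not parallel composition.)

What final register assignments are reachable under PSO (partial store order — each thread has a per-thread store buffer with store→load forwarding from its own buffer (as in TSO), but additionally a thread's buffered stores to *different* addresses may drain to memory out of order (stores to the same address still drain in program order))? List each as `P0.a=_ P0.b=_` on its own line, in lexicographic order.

outcome vector order: (P0.a,P0.b)
|PSO outcomes| = 4

P0.a=0 P0.b=0
P0.a=0 P0.b=1
P0.a=2 P0.b=0
P0.a=2 P0.b=1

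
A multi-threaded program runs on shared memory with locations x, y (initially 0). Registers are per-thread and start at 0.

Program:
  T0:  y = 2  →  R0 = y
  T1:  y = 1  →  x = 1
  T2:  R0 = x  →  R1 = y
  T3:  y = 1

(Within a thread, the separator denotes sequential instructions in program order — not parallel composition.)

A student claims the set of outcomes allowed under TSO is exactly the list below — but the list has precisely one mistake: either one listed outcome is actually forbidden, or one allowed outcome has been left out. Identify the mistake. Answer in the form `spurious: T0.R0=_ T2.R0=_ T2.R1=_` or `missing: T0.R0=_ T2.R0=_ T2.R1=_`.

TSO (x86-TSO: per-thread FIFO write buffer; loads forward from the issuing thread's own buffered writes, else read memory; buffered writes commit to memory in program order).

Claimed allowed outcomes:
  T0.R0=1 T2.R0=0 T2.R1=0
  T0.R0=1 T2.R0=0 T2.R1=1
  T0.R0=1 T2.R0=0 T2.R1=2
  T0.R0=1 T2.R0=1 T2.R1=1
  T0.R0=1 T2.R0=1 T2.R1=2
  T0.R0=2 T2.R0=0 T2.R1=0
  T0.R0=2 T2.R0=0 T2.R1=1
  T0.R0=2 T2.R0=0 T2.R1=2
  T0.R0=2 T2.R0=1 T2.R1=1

outcome vector order: (T0.R0,T2.R0,T2.R1)
TSO: 10 outcomes — {100, 101, 102, 111, 112, 200, 201, 202, 211, 212}
TSO∖claimed = {212}

missing: T0.R0=2 T2.R0=1 T2.R1=2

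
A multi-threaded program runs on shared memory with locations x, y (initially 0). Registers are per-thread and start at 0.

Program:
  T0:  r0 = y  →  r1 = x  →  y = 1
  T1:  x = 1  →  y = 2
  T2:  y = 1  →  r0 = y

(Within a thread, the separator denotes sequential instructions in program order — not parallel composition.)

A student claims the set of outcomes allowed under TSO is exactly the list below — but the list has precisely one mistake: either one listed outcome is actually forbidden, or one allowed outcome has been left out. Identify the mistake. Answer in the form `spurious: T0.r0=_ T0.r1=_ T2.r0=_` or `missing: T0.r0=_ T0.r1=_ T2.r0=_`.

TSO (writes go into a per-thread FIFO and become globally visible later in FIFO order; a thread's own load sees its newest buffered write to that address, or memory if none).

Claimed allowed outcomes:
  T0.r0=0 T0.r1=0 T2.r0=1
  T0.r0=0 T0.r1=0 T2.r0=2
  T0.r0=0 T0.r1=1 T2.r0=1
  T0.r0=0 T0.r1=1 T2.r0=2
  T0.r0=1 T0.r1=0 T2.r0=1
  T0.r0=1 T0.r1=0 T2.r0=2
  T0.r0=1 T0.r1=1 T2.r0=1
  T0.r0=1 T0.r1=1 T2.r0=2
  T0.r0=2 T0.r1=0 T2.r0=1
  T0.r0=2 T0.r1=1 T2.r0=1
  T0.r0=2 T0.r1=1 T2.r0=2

spurious: T0.r0=2 T0.r1=0 T2.r0=1

outcome vector order: (T0.r0,T0.r1,T2.r0)
TSO: 10 outcomes — {<0 0 1>; <0 0 2>; <0 1 1>; <0 1 2>; <1 0 1>; <1 0 2>; <1 1 1>; <1 1 2>; <2 1 1>; <2 1 2>}
claimed∖TSO = {<2 0 1>}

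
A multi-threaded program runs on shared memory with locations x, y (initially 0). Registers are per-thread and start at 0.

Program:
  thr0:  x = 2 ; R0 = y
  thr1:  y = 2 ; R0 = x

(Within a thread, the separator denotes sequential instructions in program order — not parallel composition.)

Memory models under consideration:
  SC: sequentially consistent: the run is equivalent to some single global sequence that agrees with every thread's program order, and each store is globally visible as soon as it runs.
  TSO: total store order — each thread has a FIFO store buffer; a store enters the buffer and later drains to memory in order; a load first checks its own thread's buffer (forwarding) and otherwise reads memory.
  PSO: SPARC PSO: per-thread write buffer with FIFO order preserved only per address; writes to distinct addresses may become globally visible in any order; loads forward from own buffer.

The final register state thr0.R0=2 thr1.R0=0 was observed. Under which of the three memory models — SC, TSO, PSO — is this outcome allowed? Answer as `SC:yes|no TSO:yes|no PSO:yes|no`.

outcome vector order: (thr0.R0,thr1.R0)
[SC] allowed = {<0 2> <2 0> <2 2>}
[TSO] allowed = {<0 0> <0 2> <2 0> <2 2>}
[PSO] allowed = {<0 0> <0 2> <2 0> <2 2>}
target <2 0> ∈ {SC,TSO,PSO}

SC:yes TSO:yes PSO:yes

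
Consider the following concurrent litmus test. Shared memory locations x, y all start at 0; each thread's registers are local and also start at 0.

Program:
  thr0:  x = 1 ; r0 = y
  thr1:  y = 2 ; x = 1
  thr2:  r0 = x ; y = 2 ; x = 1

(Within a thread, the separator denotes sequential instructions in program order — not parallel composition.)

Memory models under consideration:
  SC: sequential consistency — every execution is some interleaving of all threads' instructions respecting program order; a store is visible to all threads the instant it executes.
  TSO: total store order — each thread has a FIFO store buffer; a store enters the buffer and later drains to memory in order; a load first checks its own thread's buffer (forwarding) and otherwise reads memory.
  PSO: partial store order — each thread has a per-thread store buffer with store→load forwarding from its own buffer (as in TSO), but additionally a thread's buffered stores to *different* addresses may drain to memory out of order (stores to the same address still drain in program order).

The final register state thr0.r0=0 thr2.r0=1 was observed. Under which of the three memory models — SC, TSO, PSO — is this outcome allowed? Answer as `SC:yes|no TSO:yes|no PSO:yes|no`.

SC:yes TSO:yes PSO:yes

outcome vector order: (thr0.r0,thr2.r0)
SC: 4 outcomes — {(0,0) (0,1) (2,0) (2,1)}
TSO: 4 outcomes — {(0,0) (0,1) (2,0) (2,1)}
PSO: 4 outcomes — {(0,0) (0,1) (2,0) (2,1)}
target (0,1) ∈ {SC,TSO,PSO}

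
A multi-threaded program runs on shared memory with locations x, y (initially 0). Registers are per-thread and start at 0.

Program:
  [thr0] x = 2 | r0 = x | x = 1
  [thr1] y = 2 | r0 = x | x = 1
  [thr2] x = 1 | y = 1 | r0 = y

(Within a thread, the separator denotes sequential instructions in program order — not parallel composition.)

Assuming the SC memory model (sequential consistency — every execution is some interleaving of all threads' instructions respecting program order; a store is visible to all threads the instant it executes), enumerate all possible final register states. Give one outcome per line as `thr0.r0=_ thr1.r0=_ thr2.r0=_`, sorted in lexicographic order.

outcome vector order: (thr0.r0,thr1.r0,thr2.r0)
|SC outcomes| = 10

thr0.r0=1 thr1.r0=0 thr2.r0=1
thr0.r0=1 thr1.r0=1 thr2.r0=1
thr0.r0=1 thr1.r0=1 thr2.r0=2
thr0.r0=1 thr1.r0=2 thr2.r0=1
thr0.r0=1 thr1.r0=2 thr2.r0=2
thr0.r0=2 thr1.r0=0 thr2.r0=1
thr0.r0=2 thr1.r0=1 thr2.r0=1
thr0.r0=2 thr1.r0=1 thr2.r0=2
thr0.r0=2 thr1.r0=2 thr2.r0=1
thr0.r0=2 thr1.r0=2 thr2.r0=2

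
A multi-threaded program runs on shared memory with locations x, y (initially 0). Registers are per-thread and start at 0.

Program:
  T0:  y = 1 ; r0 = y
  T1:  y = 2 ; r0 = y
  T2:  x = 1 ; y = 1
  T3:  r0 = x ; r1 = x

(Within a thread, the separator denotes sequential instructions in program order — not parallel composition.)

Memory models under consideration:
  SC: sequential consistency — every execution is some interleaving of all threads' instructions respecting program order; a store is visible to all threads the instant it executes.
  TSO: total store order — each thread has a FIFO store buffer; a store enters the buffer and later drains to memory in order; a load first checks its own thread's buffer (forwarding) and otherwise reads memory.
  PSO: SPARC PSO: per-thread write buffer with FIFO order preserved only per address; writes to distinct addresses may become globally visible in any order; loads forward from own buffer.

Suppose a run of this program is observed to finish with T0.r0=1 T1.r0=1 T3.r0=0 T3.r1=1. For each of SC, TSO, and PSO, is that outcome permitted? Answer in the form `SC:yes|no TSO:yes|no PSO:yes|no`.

outcome vector order: (T0.r0,T1.r0,T3.r0,T3.r1)
SC (12): (1,1,0,0), (1,1,0,1), (1,1,1,1), (1,2,0,0), (1,2,0,1), (1,2,1,1), (2,1,0,0), (2,1,0,1), (2,1,1,1), (2,2,0,0), (2,2,0,1), (2,2,1,1)
TSO (12): (1,1,0,0), (1,1,0,1), (1,1,1,1), (1,2,0,0), (1,2,0,1), (1,2,1,1), (2,1,0,0), (2,1,0,1), (2,1,1,1), (2,2,0,0), (2,2,0,1), (2,2,1,1)
PSO (12): (1,1,0,0), (1,1,0,1), (1,1,1,1), (1,2,0,0), (1,2,0,1), (1,2,1,1), (2,1,0,0), (2,1,0,1), (2,1,1,1), (2,2,0,0), (2,2,0,1), (2,2,1,1)
target (1,1,0,1) ∈ {SC,TSO,PSO}

SC:yes TSO:yes PSO:yes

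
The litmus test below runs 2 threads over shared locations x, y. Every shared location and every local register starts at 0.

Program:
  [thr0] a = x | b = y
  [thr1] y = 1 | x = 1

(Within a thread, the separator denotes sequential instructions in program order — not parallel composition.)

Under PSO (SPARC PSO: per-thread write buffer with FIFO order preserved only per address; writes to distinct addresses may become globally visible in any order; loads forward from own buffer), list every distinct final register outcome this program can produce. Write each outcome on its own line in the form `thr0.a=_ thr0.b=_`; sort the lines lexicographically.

outcome vector order: (thr0.a,thr0.b)
|PSO outcomes| = 4

thr0.a=0 thr0.b=0
thr0.a=0 thr0.b=1
thr0.a=1 thr0.b=0
thr0.a=1 thr0.b=1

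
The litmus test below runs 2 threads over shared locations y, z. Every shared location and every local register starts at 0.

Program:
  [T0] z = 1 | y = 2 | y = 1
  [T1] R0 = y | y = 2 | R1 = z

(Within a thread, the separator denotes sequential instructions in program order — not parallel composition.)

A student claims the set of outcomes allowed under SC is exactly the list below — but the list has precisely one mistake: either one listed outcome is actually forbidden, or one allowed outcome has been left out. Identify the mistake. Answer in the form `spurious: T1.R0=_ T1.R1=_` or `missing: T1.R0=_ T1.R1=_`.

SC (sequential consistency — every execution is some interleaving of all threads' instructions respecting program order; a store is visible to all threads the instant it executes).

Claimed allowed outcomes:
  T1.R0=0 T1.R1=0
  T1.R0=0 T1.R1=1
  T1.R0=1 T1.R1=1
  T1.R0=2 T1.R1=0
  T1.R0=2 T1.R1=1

outcome vector order: (T1.R0,T1.R1)
SC: 4 outcomes — {(0,0), (0,1), (1,1), (2,1)}
claimed∖SC = {(2,0)}

spurious: T1.R0=2 T1.R1=0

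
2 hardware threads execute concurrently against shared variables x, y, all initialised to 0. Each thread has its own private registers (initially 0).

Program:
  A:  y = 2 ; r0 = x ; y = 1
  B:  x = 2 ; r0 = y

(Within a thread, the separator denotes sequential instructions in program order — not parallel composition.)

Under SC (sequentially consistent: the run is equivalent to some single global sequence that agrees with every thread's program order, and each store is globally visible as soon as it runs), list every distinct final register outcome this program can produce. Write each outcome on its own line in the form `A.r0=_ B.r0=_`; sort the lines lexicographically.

A.r0=0 B.r0=1
A.r0=0 B.r0=2
A.r0=2 B.r0=0
A.r0=2 B.r0=1
A.r0=2 B.r0=2

outcome vector order: (A.r0,B.r0)
|SC outcomes| = 5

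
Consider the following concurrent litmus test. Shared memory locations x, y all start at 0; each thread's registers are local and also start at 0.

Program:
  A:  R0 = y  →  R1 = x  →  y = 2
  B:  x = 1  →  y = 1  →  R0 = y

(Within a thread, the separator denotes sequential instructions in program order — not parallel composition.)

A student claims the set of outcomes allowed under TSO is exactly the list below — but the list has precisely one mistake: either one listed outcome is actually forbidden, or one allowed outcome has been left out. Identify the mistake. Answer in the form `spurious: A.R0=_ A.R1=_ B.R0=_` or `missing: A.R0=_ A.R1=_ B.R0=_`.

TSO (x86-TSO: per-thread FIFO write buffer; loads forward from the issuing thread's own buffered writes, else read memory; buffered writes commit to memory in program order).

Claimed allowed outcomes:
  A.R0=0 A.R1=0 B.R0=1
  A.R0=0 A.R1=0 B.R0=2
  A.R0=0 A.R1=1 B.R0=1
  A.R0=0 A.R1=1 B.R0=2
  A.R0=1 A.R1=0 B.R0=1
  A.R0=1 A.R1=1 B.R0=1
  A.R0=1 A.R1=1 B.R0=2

outcome vector order: (A.R0,A.R1,B.R0)
[TSO] allowed = {(0,0,1) (0,0,2) (0,1,1) (0,1,2) (1,1,1) (1,1,2)}
claimed∖TSO = {(1,0,1)}

spurious: A.R0=1 A.R1=0 B.R0=1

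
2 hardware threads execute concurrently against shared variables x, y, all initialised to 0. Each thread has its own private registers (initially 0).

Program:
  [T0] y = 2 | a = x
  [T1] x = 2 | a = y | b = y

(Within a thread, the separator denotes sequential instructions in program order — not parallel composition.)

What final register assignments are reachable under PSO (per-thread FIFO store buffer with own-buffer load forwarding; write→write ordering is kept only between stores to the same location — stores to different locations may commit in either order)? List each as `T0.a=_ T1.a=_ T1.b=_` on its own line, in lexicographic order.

T0.a=0 T1.a=0 T1.b=0
T0.a=0 T1.a=0 T1.b=2
T0.a=0 T1.a=2 T1.b=2
T0.a=2 T1.a=0 T1.b=0
T0.a=2 T1.a=0 T1.b=2
T0.a=2 T1.a=2 T1.b=2

outcome vector order: (T0.a,T1.a,T1.b)
|PSO outcomes| = 6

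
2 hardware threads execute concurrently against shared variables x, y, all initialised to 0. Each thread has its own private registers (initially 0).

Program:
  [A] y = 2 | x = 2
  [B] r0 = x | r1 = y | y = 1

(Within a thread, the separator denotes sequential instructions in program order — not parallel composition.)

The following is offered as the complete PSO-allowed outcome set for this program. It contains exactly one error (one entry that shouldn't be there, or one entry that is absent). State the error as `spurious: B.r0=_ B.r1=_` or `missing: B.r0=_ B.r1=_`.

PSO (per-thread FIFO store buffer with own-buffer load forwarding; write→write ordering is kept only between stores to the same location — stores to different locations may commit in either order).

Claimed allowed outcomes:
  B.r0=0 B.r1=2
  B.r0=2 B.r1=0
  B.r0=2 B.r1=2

missing: B.r0=0 B.r1=0

outcome vector order: (B.r0,B.r1)
under PSO → 0/0, 0/2, 2/0, 2/2
PSO∖claimed = {0/0}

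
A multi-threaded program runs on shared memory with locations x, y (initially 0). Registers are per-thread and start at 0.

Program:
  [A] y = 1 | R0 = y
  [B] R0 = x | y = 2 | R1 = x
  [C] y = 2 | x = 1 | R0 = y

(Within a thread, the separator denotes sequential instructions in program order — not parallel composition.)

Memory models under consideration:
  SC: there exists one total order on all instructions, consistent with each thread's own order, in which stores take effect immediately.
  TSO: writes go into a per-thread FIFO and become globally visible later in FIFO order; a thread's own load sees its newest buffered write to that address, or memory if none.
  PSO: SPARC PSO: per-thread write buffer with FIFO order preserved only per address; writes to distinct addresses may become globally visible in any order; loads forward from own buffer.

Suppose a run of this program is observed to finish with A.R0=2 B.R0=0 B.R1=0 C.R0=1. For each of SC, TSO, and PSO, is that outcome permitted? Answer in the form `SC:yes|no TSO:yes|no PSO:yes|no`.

outcome vector order: (A.R0,B.R0,B.R1,C.R0)
SC: 11 outcomes — {1/0/0/1; 1/0/0/2; 1/0/1/1; 1/0/1/2; 1/1/1/1; 1/1/1/2; 2/0/0/2; 2/0/1/1; 2/0/1/2; 2/1/1/1; 2/1/1/2}
TSO: 12 outcomes — {1/0/0/1; 1/0/0/2; 1/0/1/1; 1/0/1/2; 1/1/1/1; 1/1/1/2; 2/0/0/1; 2/0/0/2; 2/0/1/1; 2/0/1/2; 2/1/1/1; 2/1/1/2}
PSO: 12 outcomes — {1/0/0/1; 1/0/0/2; 1/0/1/1; 1/0/1/2; 1/1/1/1; 1/1/1/2; 2/0/0/1; 2/0/0/2; 2/0/1/1; 2/0/1/2; 2/1/1/1; 2/1/1/2}
target 2/0/0/1 ∈ {TSO,PSO}

SC:no TSO:yes PSO:yes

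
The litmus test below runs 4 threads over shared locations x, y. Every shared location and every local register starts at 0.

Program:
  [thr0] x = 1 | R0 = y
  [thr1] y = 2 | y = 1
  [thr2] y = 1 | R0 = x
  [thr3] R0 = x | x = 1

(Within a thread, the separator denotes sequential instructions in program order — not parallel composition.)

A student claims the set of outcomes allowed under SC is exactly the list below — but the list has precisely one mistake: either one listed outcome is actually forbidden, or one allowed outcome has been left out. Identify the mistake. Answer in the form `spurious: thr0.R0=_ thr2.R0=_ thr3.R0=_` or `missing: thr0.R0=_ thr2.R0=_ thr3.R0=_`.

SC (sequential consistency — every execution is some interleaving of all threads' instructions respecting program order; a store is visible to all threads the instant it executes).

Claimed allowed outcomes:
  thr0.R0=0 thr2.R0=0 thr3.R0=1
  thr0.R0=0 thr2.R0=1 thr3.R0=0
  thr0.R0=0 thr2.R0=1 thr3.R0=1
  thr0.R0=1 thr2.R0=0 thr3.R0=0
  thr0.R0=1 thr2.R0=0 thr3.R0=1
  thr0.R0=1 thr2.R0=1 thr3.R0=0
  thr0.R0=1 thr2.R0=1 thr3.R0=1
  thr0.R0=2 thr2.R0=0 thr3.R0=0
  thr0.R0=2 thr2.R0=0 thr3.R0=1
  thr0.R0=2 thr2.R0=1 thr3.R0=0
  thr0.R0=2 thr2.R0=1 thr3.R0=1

outcome vector order: (thr0.R0,thr2.R0,thr3.R0)
SC: 10 outcomes — {(0,1,0) (0,1,1) (1,0,0) (1,0,1) (1,1,0) (1,1,1) (2,0,0) (2,0,1) (2,1,0) (2,1,1)}
claimed∖SC = {(0,0,1)}

spurious: thr0.R0=0 thr2.R0=0 thr3.R0=1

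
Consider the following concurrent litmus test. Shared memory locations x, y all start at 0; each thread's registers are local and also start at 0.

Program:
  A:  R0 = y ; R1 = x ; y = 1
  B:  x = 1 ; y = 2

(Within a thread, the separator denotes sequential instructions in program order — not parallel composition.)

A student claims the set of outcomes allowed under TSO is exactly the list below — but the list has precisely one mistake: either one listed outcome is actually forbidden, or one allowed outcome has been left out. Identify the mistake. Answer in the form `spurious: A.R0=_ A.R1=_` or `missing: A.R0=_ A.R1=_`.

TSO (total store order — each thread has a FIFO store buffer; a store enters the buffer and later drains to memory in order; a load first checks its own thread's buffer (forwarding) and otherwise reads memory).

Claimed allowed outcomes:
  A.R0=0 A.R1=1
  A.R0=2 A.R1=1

missing: A.R0=0 A.R1=0

outcome vector order: (A.R0,A.R1)
TSO: 3 outcomes — {00, 01, 21}
TSO∖claimed = {00}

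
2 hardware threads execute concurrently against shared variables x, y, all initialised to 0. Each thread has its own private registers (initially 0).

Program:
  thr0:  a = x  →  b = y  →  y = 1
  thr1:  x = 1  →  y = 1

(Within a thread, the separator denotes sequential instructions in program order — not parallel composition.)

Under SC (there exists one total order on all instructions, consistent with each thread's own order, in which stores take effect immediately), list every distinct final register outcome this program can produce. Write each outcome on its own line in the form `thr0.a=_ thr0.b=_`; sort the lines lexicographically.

outcome vector order: (thr0.a,thr0.b)
|SC outcomes| = 4

thr0.a=0 thr0.b=0
thr0.a=0 thr0.b=1
thr0.a=1 thr0.b=0
thr0.a=1 thr0.b=1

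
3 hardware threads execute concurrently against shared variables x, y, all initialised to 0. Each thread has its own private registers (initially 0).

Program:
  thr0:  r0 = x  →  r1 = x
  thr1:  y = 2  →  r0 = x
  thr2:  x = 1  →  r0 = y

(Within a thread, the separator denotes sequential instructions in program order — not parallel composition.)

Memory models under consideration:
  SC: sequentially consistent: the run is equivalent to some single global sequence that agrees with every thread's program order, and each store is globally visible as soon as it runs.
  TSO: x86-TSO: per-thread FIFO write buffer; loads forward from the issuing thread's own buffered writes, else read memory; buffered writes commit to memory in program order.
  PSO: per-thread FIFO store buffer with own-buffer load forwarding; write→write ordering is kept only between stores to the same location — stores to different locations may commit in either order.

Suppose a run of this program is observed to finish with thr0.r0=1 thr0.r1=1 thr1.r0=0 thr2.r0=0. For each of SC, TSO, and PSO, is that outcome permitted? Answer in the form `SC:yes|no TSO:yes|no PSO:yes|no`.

SC:no TSO:yes PSO:yes

outcome vector order: (thr0.r0,thr0.r1,thr1.r0,thr2.r0)
SC (9): <0 0 0 2>, <0 0 1 0>, <0 0 1 2>, <0 1 0 2>, <0 1 1 0>, <0 1 1 2>, <1 1 0 2>, <1 1 1 0>, <1 1 1 2>
TSO (12): <0 0 0 0>, <0 0 0 2>, <0 0 1 0>, <0 0 1 2>, <0 1 0 0>, <0 1 0 2>, <0 1 1 0>, <0 1 1 2>, <1 1 0 0>, <1 1 0 2>, <1 1 1 0>, <1 1 1 2>
PSO (12): <0 0 0 0>, <0 0 0 2>, <0 0 1 0>, <0 0 1 2>, <0 1 0 0>, <0 1 0 2>, <0 1 1 0>, <0 1 1 2>, <1 1 0 0>, <1 1 0 2>, <1 1 1 0>, <1 1 1 2>
target <1 1 0 0> ∈ {TSO,PSO}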